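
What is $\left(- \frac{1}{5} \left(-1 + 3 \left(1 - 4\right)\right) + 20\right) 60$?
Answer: $1320$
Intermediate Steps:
$\left(- \frac{1}{5} \left(-1 + 3 \left(1 - 4\right)\right) + 20\right) 60 = \left(\left(-1\right) \frac{1}{5} \left(-1 + 3 \left(-3\right)\right) + 20\right) 60 = \left(- \frac{-1 - 9}{5} + 20\right) 60 = \left(\left(- \frac{1}{5}\right) \left(-10\right) + 20\right) 60 = \left(2 + 20\right) 60 = 22 \cdot 60 = 1320$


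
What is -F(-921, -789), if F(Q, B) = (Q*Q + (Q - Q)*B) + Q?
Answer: -847320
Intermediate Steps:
F(Q, B) = Q + Q² (F(Q, B) = (Q² + 0*B) + Q = (Q² + 0) + Q = Q² + Q = Q + Q²)
-F(-921, -789) = -(-921)*(1 - 921) = -(-921)*(-920) = -1*847320 = -847320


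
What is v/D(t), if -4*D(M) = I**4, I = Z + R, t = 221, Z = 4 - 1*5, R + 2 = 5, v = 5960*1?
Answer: -1490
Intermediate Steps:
v = 5960
R = 3 (R = -2 + 5 = 3)
Z = -1 (Z = 4 - 5 = -1)
I = 2 (I = -1 + 3 = 2)
D(M) = -4 (D(M) = -1/4*2**4 = -1/4*16 = -4)
v/D(t) = 5960/(-4) = 5960*(-1/4) = -1490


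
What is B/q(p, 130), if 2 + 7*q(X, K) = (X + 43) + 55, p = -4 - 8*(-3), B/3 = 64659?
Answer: 1357839/116 ≈ 11706.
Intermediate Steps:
B = 193977 (B = 3*64659 = 193977)
p = 20 (p = -4 + 24 = 20)
q(X, K) = 96/7 + X/7 (q(X, K) = -2/7 + ((X + 43) + 55)/7 = -2/7 + ((43 + X) + 55)/7 = -2/7 + (98 + X)/7 = -2/7 + (14 + X/7) = 96/7 + X/7)
B/q(p, 130) = 193977/(96/7 + (1/7)*20) = 193977/(96/7 + 20/7) = 193977/(116/7) = 193977*(7/116) = 1357839/116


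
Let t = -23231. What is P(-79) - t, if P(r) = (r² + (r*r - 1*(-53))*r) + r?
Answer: -467833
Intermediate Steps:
P(r) = r + r² + r*(53 + r²) (P(r) = (r² + (r² + 53)*r) + r = (r² + (53 + r²)*r) + r = (r² + r*(53 + r²)) + r = r + r² + r*(53 + r²))
P(-79) - t = -79*(54 - 79 + (-79)²) - 1*(-23231) = -79*(54 - 79 + 6241) + 23231 = -79*6216 + 23231 = -491064 + 23231 = -467833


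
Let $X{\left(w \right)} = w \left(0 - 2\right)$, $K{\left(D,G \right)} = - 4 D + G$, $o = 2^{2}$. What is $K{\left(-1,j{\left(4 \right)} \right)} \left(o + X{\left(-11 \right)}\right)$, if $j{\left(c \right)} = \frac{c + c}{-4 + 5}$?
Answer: $312$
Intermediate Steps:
$o = 4$
$j{\left(c \right)} = 2 c$ ($j{\left(c \right)} = \frac{2 c}{1} = 2 c 1 = 2 c$)
$K{\left(D,G \right)} = G - 4 D$
$X{\left(w \right)} = - 2 w$ ($X{\left(w \right)} = w \left(-2\right) = - 2 w$)
$K{\left(-1,j{\left(4 \right)} \right)} \left(o + X{\left(-11 \right)}\right) = \left(2 \cdot 4 - -4\right) \left(4 - -22\right) = \left(8 + 4\right) \left(4 + 22\right) = 12 \cdot 26 = 312$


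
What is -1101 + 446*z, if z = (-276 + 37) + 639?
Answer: 177299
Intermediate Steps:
z = 400 (z = -239 + 639 = 400)
-1101 + 446*z = -1101 + 446*400 = -1101 + 178400 = 177299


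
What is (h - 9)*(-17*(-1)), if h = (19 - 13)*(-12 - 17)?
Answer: -3111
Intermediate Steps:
h = -174 (h = 6*(-29) = -174)
(h - 9)*(-17*(-1)) = (-174 - 9)*(-17*(-1)) = -183*17 = -3111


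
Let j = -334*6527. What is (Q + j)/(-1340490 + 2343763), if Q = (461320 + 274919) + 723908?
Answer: -719871/1003273 ≈ -0.71752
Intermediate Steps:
Q = 1460147 (Q = 736239 + 723908 = 1460147)
j = -2180018
(Q + j)/(-1340490 + 2343763) = (1460147 - 2180018)/(-1340490 + 2343763) = -719871/1003273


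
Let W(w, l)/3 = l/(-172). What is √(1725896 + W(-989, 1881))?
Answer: √12764484167/86 ≈ 1313.7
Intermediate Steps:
W(w, l) = -3*l/172 (W(w, l) = 3*(l/(-172)) = 3*(l*(-1/172)) = 3*(-l/172) = -3*l/172)
√(1725896 + W(-989, 1881)) = √(1725896 - 3/172*1881) = √(1725896 - 5643/172) = √(296848469/172) = √12764484167/86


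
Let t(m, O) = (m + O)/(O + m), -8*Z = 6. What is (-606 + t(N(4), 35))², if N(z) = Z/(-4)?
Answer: 366025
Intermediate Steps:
Z = -¾ (Z = -⅛*6 = -¾ ≈ -0.75000)
N(z) = 3/16 (N(z) = -¾/(-4) = -¾*(-¼) = 3/16)
t(m, O) = 1 (t(m, O) = (O + m)/(O + m) = 1)
(-606 + t(N(4), 35))² = (-606 + 1)² = (-605)² = 366025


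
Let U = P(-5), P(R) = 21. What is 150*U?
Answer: 3150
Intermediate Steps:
U = 21
150*U = 150*21 = 3150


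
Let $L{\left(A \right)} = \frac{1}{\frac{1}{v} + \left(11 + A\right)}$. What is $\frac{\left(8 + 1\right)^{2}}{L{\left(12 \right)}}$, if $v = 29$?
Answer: $\frac{54108}{29} \approx 1865.8$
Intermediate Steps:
$L{\left(A \right)} = \frac{1}{\frac{320}{29} + A}$ ($L{\left(A \right)} = \frac{1}{\frac{1}{29} + \left(11 + A\right)} = \frac{1}{\frac{320}{29} + A}$)
$\frac{\left(8 + 1\right)^{2}}{L{\left(12 \right)}} = \frac{\left(8 + 1\right)^{2}}{29 \frac{1}{320 + 29 \cdot 12}} = \frac{9^{2}}{29 \frac{1}{320 + 348}} = \frac{81}{29 \cdot \frac{1}{668}} = \frac{81}{\frac{29}{668}} = 81 \cdot \frac{668}{29} = \frac{54108}{29}$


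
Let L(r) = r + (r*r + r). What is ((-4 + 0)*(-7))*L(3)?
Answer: 420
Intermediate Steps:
L(r) = r² + 2*r (L(r) = r + (r² + r) = r + (r + r²) = r² + 2*r)
((-4 + 0)*(-7))*L(3) = ((-4 + 0)*(-7))*(3*(2 + 3)) = (-4*(-7))*(3*5) = 28*15 = 420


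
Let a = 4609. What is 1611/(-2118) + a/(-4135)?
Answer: -5474449/2919310 ≈ -1.8753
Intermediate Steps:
1611/(-2118) + a/(-4135) = 1611/(-2118) + 4609/(-4135) = 1611*(-1/2118) + 4609*(-1/4135) = -537/706 - 4609/4135 = -5474449/2919310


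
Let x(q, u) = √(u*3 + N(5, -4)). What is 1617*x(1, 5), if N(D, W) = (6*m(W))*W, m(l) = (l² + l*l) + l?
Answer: 4851*I*√73 ≈ 41447.0*I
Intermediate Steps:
m(l) = l + 2*l² (m(l) = (l² + l²) + l = 2*l² + l = l + 2*l²)
N(D, W) = 6*W²*(1 + 2*W) (N(D, W) = (6*(W*(1 + 2*W)))*W = (6*W*(1 + 2*W))*W = 6*W²*(1 + 2*W))
x(q, u) = √(-672 + 3*u) (x(q, u) = √(u*3 + (-4)²*(6 + 12*(-4))) = √(3*u + 16*(6 - 48)) = √(3*u + 16*(-42)) = √(3*u - 672) = √(-672 + 3*u))
1617*x(1, 5) = 1617*√(-672 + 3*5) = 1617*√(-672 + 15) = 1617*√(-657) = 1617*(3*I*√73) = 4851*I*√73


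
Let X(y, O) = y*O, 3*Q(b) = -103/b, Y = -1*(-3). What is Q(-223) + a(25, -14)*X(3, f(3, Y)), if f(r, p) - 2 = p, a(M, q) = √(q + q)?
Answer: 103/669 + 30*I*√7 ≈ 0.15396 + 79.373*I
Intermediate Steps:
a(M, q) = √2*√q (a(M, q) = √(2*q) = √2*√q)
Y = 3
Q(b) = -103/(3*b) (Q(b) = (-103/b)/3 = -103/(3*b))
f(r, p) = 2 + p
X(y, O) = O*y
Q(-223) + a(25, -14)*X(3, f(3, Y)) = -103/3/(-223) + (√2*√(-14))*((2 + 3)*3) = -103/3*(-1/223) + (√2*(I*√14))*(5*3) = 103/669 + (2*I*√7)*15 = 103/669 + 30*I*√7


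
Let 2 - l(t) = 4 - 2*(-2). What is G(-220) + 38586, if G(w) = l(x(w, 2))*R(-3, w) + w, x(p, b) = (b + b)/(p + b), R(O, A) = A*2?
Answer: 41006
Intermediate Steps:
R(O, A) = 2*A
x(p, b) = 2*b/(b + p) (x(p, b) = (2*b)/(b + p) = 2*b/(b + p))
l(t) = -6 (l(t) = 2 - (4 - 2*(-2)) = 2 - (4 + 4) = 2 - 1*8 = 2 - 8 = -6)
G(w) = -11*w (G(w) = -12*w + w = -11*w)
G(-220) + 38586 = -11*(-220) + 38586 = 2420 + 38586 = 41006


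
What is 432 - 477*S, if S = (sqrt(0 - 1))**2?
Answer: 909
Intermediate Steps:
S = -1 (S = (sqrt(-1))**2 = I**2 = -1)
432 - 477*S = 432 - 477*(-1) = 432 + 477 = 909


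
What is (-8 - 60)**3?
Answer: -314432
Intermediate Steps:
(-8 - 60)**3 = (-68)**3 = -314432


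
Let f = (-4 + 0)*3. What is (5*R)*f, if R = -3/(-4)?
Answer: -45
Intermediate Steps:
f = -12 (f = -4*3 = -12)
R = 3/4 (R = -3*(-1/4) = 3/4 ≈ 0.75000)
(5*R)*f = (5*(3/4))*(-12) = (15/4)*(-12) = -45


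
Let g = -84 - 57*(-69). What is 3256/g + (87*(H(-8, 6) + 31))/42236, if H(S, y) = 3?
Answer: 74452879/81283182 ≈ 0.91597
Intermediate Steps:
g = 3849 (g = -84 + 3933 = 3849)
3256/g + (87*(H(-8, 6) + 31))/42236 = 3256/3849 + (87*(3 + 31))/42236 = 3256*(1/3849) + (87*34)*(1/42236) = 3256/3849 + 2958*(1/42236) = 3256/3849 + 1479/21118 = 74452879/81283182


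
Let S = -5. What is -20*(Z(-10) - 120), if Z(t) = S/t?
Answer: 2390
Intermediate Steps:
Z(t) = -5/t
-20*(Z(-10) - 120) = -20*(-5/(-10) - 120) = -20*(-5*(-1/10) - 120) = -20*(1/2 - 120) = -20*(-239/2) = 2390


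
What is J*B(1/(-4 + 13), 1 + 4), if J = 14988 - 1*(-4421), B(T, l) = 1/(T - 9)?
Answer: -174681/80 ≈ -2183.5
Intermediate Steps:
B(T, l) = 1/(-9 + T)
J = 19409 (J = 14988 + 4421 = 19409)
J*B(1/(-4 + 13), 1 + 4) = 19409/(-9 + 1/(-4 + 13)) = 19409/(-9 + 1/9) = 19409/(-9 + ⅑) = 19409/(-80/9) = 19409*(-9/80) = -174681/80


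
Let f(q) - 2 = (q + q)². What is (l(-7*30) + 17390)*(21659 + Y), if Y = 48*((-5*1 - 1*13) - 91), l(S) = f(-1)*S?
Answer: 264967510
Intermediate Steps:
f(q) = 2 + 4*q² (f(q) = 2 + (q + q)² = 2 + (2*q)² = 2 + 4*q²)
l(S) = 6*S (l(S) = (2 + 4*(-1)²)*S = (2 + 4*1)*S = (2 + 4)*S = 6*S)
Y = -5232 (Y = 48*((-5 - 13) - 91) = 48*(-18 - 91) = 48*(-109) = -5232)
(l(-7*30) + 17390)*(21659 + Y) = (6*(-7*30) + 17390)*(21659 - 5232) = (6*(-210) + 17390)*16427 = (-1260 + 17390)*16427 = 16130*16427 = 264967510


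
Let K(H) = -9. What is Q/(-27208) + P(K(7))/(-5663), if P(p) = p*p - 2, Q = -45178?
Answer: 126846791/77039452 ≈ 1.6465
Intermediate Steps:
P(p) = -2 + p² (P(p) = p² - 2 = -2 + p²)
Q/(-27208) + P(K(7))/(-5663) = -45178/(-27208) + (-2 + (-9)²)/(-5663) = -45178*(-1/27208) + (-2 + 81)*(-1/5663) = 22589/13604 + 79*(-1/5663) = 22589/13604 - 79/5663 = 126846791/77039452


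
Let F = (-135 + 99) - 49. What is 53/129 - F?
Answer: 11018/129 ≈ 85.411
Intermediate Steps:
F = -85 (F = -36 - 49 = -85)
53/129 - F = 53/129 - 1*(-85) = 53*(1/129) + 85 = 53/129 + 85 = 11018/129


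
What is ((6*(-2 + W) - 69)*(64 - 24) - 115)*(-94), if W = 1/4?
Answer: 309730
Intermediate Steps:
W = ¼ ≈ 0.25000
((6*(-2 + W) - 69)*(64 - 24) - 115)*(-94) = ((6*(-2 + ¼) - 69)*(64 - 24) - 115)*(-94) = ((6*(-7/4) - 69)*40 - 115)*(-94) = ((-21/2 - 69)*40 - 115)*(-94) = (-159/2*40 - 115)*(-94) = (-3180 - 115)*(-94) = -3295*(-94) = 309730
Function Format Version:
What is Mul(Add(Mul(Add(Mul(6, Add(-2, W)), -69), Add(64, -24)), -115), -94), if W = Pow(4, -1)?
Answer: 309730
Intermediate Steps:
W = Rational(1, 4) ≈ 0.25000
Mul(Add(Mul(Add(Mul(6, Add(-2, W)), -69), Add(64, -24)), -115), -94) = Mul(Add(Mul(Add(Mul(6, Add(-2, Rational(1, 4))), -69), Add(64, -24)), -115), -94) = Mul(Add(Mul(Add(Mul(6, Rational(-7, 4)), -69), 40), -115), -94) = Mul(Add(Mul(Add(Rational(-21, 2), -69), 40), -115), -94) = Mul(Add(Mul(Rational(-159, 2), 40), -115), -94) = Mul(Add(-3180, -115), -94) = Mul(-3295, -94) = 309730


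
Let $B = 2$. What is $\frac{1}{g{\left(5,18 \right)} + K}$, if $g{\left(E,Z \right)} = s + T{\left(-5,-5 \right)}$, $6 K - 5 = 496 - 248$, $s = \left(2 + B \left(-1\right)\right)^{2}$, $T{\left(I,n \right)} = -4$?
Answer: $\frac{6}{229} \approx 0.026201$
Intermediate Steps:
$s = 0$ ($s = \left(2 + 2 \left(-1\right)\right)^{2} = \left(2 - 2\right)^{2} = 0^{2} = 0$)
$K = \frac{253}{6}$ ($K = \frac{5}{6} + \frac{496 - 248}{6} = \frac{5}{6} + \frac{1}{6} \cdot 248 = \frac{5}{6} + \frac{124}{3} = \frac{253}{6} \approx 42.167$)
$g{\left(E,Z \right)} = -4$ ($g{\left(E,Z \right)} = 0 - 4 = -4$)
$\frac{1}{g{\left(5,18 \right)} + K} = \frac{1}{-4 + \frac{253}{6}} = \frac{1}{\frac{229}{6}} = \frac{6}{229}$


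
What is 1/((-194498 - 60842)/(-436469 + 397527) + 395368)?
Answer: 19471/7698337998 ≈ 2.5292e-6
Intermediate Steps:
1/((-194498 - 60842)/(-436469 + 397527) + 395368) = 1/(-255340/(-38942) + 395368) = 1/(-255340*(-1/38942) + 395368) = 1/(127670/19471 + 395368) = 1/(7698337998/19471) = 19471/7698337998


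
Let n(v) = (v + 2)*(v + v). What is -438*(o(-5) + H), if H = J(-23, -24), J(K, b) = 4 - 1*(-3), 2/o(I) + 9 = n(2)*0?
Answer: -8906/3 ≈ -2968.7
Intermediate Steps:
n(v) = 2*v*(2 + v) (n(v) = (2 + v)*(2*v) = 2*v*(2 + v))
o(I) = -2/9 (o(I) = 2/(-9 + (2*2*(2 + 2))*0) = 2/(-9 + (2*2*4)*0) = 2/(-9 + 16*0) = 2/(-9 + 0) = 2/(-9) = 2*(-⅑) = -2/9)
J(K, b) = 7 (J(K, b) = 4 + 3 = 7)
H = 7
-438*(o(-5) + H) = -438*(-2/9 + 7) = -438*61/9 = -8906/3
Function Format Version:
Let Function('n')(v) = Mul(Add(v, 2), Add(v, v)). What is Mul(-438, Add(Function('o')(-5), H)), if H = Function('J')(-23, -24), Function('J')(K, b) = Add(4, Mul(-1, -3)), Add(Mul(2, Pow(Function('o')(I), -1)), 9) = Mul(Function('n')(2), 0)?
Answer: Rational(-8906, 3) ≈ -2968.7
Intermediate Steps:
Function('n')(v) = Mul(2, v, Add(2, v)) (Function('n')(v) = Mul(Add(2, v), Mul(2, v)) = Mul(2, v, Add(2, v)))
Function('o')(I) = Rational(-2, 9) (Function('o')(I) = Mul(2, Pow(Add(-9, Mul(Mul(2, 2, Add(2, 2)), 0)), -1)) = Mul(2, Pow(Add(-9, Mul(Mul(2, 2, 4), 0)), -1)) = Mul(2, Pow(Add(-9, Mul(16, 0)), -1)) = Mul(2, Pow(Add(-9, 0), -1)) = Mul(2, Pow(-9, -1)) = Mul(2, Rational(-1, 9)) = Rational(-2, 9))
Function('J')(K, b) = 7 (Function('J')(K, b) = Add(4, 3) = 7)
H = 7
Mul(-438, Add(Function('o')(-5), H)) = Mul(-438, Add(Rational(-2, 9), 7)) = Mul(-438, Rational(61, 9)) = Rational(-8906, 3)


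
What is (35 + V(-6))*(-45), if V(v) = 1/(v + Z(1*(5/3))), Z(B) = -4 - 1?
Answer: -17280/11 ≈ -1570.9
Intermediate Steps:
Z(B) = -5
V(v) = 1/(-5 + v) (V(v) = 1/(v - 5) = 1/(-5 + v))
(35 + V(-6))*(-45) = (35 + 1/(-5 - 6))*(-45) = (35 + 1/(-11))*(-45) = (35 - 1/11)*(-45) = (384/11)*(-45) = -17280/11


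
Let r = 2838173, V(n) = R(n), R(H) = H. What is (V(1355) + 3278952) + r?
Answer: 6118480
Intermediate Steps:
V(n) = n
(V(1355) + 3278952) + r = (1355 + 3278952) + 2838173 = 3280307 + 2838173 = 6118480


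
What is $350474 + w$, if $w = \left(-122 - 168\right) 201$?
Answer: $292184$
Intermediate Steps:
$w = -58290$ ($w = \left(-290\right) 201 = -58290$)
$350474 + w = 350474 - 58290 = 292184$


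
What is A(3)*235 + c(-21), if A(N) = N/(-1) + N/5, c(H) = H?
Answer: -585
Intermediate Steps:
A(N) = -4*N/5 (A(N) = N*(-1) + N*(⅕) = -N + N/5 = -4*N/5)
A(3)*235 + c(-21) = -⅘*3*235 - 21 = -12/5*235 - 21 = -564 - 21 = -585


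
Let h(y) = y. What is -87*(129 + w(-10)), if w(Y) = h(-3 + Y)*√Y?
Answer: -11223 + 1131*I*√10 ≈ -11223.0 + 3576.5*I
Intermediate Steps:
w(Y) = √Y*(-3 + Y) (w(Y) = (-3 + Y)*√Y = √Y*(-3 + Y))
-87*(129 + w(-10)) = -87*(129 + √(-10)*(-3 - 10)) = -87*(129 + (I*√10)*(-13)) = -87*(129 - 13*I*√10) = -11223 + 1131*I*√10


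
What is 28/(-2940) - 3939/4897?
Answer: -418492/514185 ≈ -0.81389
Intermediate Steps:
28/(-2940) - 3939/4897 = 28*(-1/2940) - 3939*1/4897 = -1/105 - 3939/4897 = -418492/514185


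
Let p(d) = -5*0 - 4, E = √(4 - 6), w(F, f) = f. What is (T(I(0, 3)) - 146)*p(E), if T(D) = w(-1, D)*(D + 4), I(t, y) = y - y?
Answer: 584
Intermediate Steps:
I(t, y) = 0
T(D) = D*(4 + D) (T(D) = D*(D + 4) = D*(4 + D))
E = I*√2 (E = √(-2) = I*√2 ≈ 1.4142*I)
p(d) = -4 (p(d) = 0 - 4 = -4)
(T(I(0, 3)) - 146)*p(E) = (0*(4 + 0) - 146)*(-4) = (0*4 - 146)*(-4) = (0 - 146)*(-4) = -146*(-4) = 584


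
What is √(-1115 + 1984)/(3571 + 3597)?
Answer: √869/7168 ≈ 0.0041126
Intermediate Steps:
√(-1115 + 1984)/(3571 + 3597) = √869/7168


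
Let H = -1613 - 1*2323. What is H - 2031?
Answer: -5967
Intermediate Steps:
H = -3936 (H = -1613 - 2323 = -3936)
H - 2031 = -3936 - 2031 = -5967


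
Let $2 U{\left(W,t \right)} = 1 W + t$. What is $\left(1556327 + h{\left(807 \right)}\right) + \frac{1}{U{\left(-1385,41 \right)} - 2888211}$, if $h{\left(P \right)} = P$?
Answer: $\frac{4498377941321}{2888883} \approx 1.5571 \cdot 10^{6}$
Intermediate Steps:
$U{\left(W,t \right)} = \frac{W}{2} + \frac{t}{2}$ ($U{\left(W,t \right)} = \frac{1 W + t}{2} = \frac{W + t}{2} = \frac{W}{2} + \frac{t}{2}$)
$\left(1556327 + h{\left(807 \right)}\right) + \frac{1}{U{\left(-1385,41 \right)} - 2888211} = \left(1556327 + 807\right) + \frac{1}{\left(\frac{1}{2} \left(-1385\right) + \frac{1}{2} \cdot 41\right) - 2888211} = 1557134 + \frac{1}{\left(- \frac{1385}{2} + \frac{41}{2}\right) - 2888211} = 1557134 + \frac{1}{-672 - 2888211} = 1557134 + \frac{1}{-2888883} = 1557134 - \frac{1}{2888883} = \frac{4498377941321}{2888883}$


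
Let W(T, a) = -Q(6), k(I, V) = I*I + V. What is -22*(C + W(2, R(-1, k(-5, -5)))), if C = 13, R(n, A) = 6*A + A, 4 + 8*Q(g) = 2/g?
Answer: -3553/12 ≈ -296.08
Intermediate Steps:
Q(g) = -1/2 + 1/(4*g) (Q(g) = -1/2 + (2/g)/8 = -1/2 + 1/(4*g))
k(I, V) = V + I**2 (k(I, V) = I**2 + V = V + I**2)
R(n, A) = 7*A
W(T, a) = 11/24 (W(T, a) = -(1 - 2*6)/(4*6) = -(1 - 12)/(4*6) = -(-11)/(4*6) = -1*(-11/24) = 11/24)
-22*(C + W(2, R(-1, k(-5, -5)))) = -22*(13 + 11/24) = -22*323/24 = -3553/12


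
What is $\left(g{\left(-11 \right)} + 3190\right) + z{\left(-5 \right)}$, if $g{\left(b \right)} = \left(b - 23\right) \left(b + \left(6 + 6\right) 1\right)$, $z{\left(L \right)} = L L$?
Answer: $3181$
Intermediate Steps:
$z{\left(L \right)} = L^{2}$
$g{\left(b \right)} = \left(-23 + b\right) \left(12 + b\right)$ ($g{\left(b \right)} = \left(-23 + b\right) \left(b + 12 \cdot 1\right) = \left(-23 + b\right) \left(b + 12\right) = \left(-23 + b\right) \left(12 + b\right)$)
$\left(g{\left(-11 \right)} + 3190\right) + z{\left(-5 \right)} = \left(\left(-276 + \left(-11\right)^{2} - -121\right) + 3190\right) + \left(-5\right)^{2} = \left(\left(-276 + 121 + 121\right) + 3190\right) + 25 = \left(-34 + 3190\right) + 25 = 3156 + 25 = 3181$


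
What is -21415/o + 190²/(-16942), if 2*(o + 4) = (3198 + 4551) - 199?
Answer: -249473015/31944141 ≈ -7.8097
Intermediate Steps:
o = 3771 (o = -4 + ((3198 + 4551) - 199)/2 = -4 + (7749 - 199)/2 = -4 + (½)*7550 = -4 + 3775 = 3771)
-21415/o + 190²/(-16942) = -21415/3771 + 190²/(-16942) = -21415*1/3771 + 36100*(-1/16942) = -21415/3771 - 18050/8471 = -249473015/31944141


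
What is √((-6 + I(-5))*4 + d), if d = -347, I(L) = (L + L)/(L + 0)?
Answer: 11*I*√3 ≈ 19.053*I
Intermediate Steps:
I(L) = 2 (I(L) = (2*L)/L = 2)
√((-6 + I(-5))*4 + d) = √((-6 + 2)*4 - 347) = √(-4*4 - 347) = √(-16 - 347) = √(-363) = 11*I*√3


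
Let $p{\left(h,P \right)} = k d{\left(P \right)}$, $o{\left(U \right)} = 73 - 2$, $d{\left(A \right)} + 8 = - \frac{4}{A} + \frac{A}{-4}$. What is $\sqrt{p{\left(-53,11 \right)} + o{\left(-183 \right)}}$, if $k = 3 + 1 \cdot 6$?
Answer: $\frac{i \sqrt{14047}}{22} \approx 5.3873 i$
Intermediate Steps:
$d{\left(A \right)} = -8 - \frac{4}{A} - \frac{A}{4}$ ($d{\left(A \right)} = -8 + \left(- \frac{4}{A} + \frac{A}{-4}\right) = -8 + \left(- \frac{4}{A} + A \left(- \frac{1}{4}\right)\right) = -8 - \left(\frac{4}{A} + \frac{A}{4}\right) = -8 - \frac{4}{A} - \frac{A}{4}$)
$o{\left(U \right)} = 71$ ($o{\left(U \right)} = 73 - 2 = 71$)
$k = 9$ ($k = 3 + 6 = 9$)
$p{\left(h,P \right)} = -72 - \frac{36}{P} - \frac{9 P}{4}$ ($p{\left(h,P \right)} = 9 \left(-8 - \frac{4}{P} - \frac{P}{4}\right) = -72 - \frac{36}{P} - \frac{9 P}{4}$)
$\sqrt{p{\left(-53,11 \right)} + o{\left(-183 \right)}} = \sqrt{\left(-72 - \frac{36}{11} - \frac{99}{4}\right) + 71} = \sqrt{- \frac{4401}{44} + 71} = \sqrt{- \frac{1277}{44}} = \frac{i \sqrt{14047}}{22}$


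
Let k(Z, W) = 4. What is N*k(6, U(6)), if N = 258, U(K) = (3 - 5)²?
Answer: 1032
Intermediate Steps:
U(K) = 4 (U(K) = (-2)² = 4)
N*k(6, U(6)) = 258*4 = 1032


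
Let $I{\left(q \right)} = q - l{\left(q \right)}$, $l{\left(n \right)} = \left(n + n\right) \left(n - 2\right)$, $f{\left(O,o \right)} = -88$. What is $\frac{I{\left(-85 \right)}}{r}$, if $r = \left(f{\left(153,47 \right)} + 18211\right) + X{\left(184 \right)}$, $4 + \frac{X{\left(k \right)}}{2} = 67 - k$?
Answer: $- \frac{14875}{17881} \approx -0.83189$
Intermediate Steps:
$X{\left(k \right)} = 126 - 2 k$ ($X{\left(k \right)} = -8 + 2 \left(67 - k\right) = -8 - \left(-134 + 2 k\right) = 126 - 2 k$)
$l{\left(n \right)} = 2 n \left(-2 + n\right)$
$I{\left(q \right)} = q - 2 q \left(-2 + q\right)$
$r = 17881$ ($r = \left(-88 + 18211\right) + \left(126 - 368\right) = 18123 + \left(126 - 368\right) = 18123 - 242 = 17881$)
$\frac{I{\left(-85 \right)}}{r} = \frac{\left(-85\right) \left(5 - -170\right)}{17881} = - 85 \left(5 + 170\right) \frac{1}{17881} = \left(-85\right) 175 \cdot \frac{1}{17881} = \left(-14875\right) \frac{1}{17881} = - \frac{14875}{17881}$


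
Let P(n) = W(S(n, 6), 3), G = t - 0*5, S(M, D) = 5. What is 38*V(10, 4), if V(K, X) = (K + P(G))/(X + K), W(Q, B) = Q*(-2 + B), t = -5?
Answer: 285/7 ≈ 40.714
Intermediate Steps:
G = -5 (G = -5 - 0*5 = -5 - 1*0 = -5 + 0 = -5)
P(n) = 5 (P(n) = 5*(-2 + 3) = 5*1 = 5)
V(K, X) = (5 + K)/(K + X) (V(K, X) = (K + 5)/(X + K) = (5 + K)/(K + X))
38*V(10, 4) = 38*((5 + 10)/(10 + 4)) = 38*(15/14) = 285/7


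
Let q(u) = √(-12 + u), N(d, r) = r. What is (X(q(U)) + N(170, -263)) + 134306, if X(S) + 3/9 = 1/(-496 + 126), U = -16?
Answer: 148787357/1110 ≈ 1.3404e+5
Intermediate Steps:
X(S) = -373/1110 (X(S) = -⅓ + 1/(-496 + 126) = -⅓ + 1/(-370) = -⅓ - 1/370 = -373/1110)
(X(q(U)) + N(170, -263)) + 134306 = (-373/1110 - 263) + 134306 = -292303/1110 + 134306 = 148787357/1110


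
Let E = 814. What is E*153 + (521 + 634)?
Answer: 125697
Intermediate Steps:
E*153 + (521 + 634) = 814*153 + (521 + 634) = 124542 + 1155 = 125697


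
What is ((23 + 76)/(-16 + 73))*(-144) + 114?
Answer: -2586/19 ≈ -136.11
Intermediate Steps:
((23 + 76)/(-16 + 73))*(-144) + 114 = (99/57)*(-144) + 114 = (99*(1/57))*(-144) + 114 = (33/19)*(-144) + 114 = -4752/19 + 114 = -2586/19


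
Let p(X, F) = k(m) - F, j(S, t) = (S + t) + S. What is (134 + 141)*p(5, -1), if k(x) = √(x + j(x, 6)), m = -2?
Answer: 275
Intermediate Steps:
j(S, t) = t + 2*S
k(x) = √(6 + 3*x) (k(x) = √(x + (6 + 2*x)) = √(6 + 3*x))
p(X, F) = -F (p(X, F) = √(6 + 3*(-2)) - F = √(6 - 6) - F = √0 - F = 0 - F = -F)
(134 + 141)*p(5, -1) = (134 + 141)*(-1*(-1)) = 275*1 = 275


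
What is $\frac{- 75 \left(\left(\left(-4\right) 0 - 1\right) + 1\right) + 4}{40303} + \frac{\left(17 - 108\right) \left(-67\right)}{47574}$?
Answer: $\frac{245917687}{1917374922} \approx 0.12826$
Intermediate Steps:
$\frac{- 75 \left(\left(\left(-4\right) 0 - 1\right) + 1\right) + 4}{40303} + \frac{\left(17 - 108\right) \left(-67\right)}{47574} = \left(- 75 \left(\left(0 - 1\right) + 1\right) + 4\right) \frac{1}{40303} + \left(-91\right) \left(-67\right) \frac{1}{47574} = \left(- 75 \left(-1 + 1\right) + 4\right) \frac{1}{40303} + 6097 \cdot \frac{1}{47574} = \left(\left(-75\right) 0 + 4\right) \frac{1}{40303} + \frac{6097}{47574} = \left(0 + 4\right) \frac{1}{40303} + \frac{6097}{47574} = 4 \cdot \frac{1}{40303} + \frac{6097}{47574} = \frac{4}{40303} + \frac{6097}{47574} = \frac{245917687}{1917374922}$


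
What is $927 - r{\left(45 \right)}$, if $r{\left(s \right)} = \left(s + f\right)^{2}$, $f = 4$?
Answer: $-1474$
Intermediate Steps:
$r{\left(s \right)} = \left(4 + s\right)^{2}$ ($r{\left(s \right)} = \left(s + 4\right)^{2} = \left(4 + s\right)^{2}$)
$927 - r{\left(45 \right)} = 927 - \left(4 + 45\right)^{2} = 927 - 49^{2} = 927 - 2401 = -1474$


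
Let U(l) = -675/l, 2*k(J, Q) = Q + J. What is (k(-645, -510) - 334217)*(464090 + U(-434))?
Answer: -134865760582915/868 ≈ -1.5538e+11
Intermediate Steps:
k(J, Q) = J/2 + Q/2 (k(J, Q) = (Q + J)/2 = (J + Q)/2 = J/2 + Q/2)
(k(-645, -510) - 334217)*(464090 + U(-434)) = (((½)*(-645) + (½)*(-510)) - 334217)*(464090 - 675/(-434)) = ((-645/2 - 255) - 334217)*(464090 - 675*(-1/434)) = (-1155/2 - 334217)*(464090 + 675/434) = -669589/2*201415735/434 = -134865760582915/868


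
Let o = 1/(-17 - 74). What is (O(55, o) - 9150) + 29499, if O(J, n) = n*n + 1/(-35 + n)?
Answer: 536872329449/26383266 ≈ 20349.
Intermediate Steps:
o = -1/91 (o = 1/(-91) = -1/91 ≈ -0.010989)
O(J, n) = n² + 1/(-35 + n)
(O(55, o) - 9150) + 29499 = ((1 + (-1/91)³ - 35*(-1/91)²)/(-35 - 1/91) - 9150) + 29499 = ((1 - 1/753571 - 35*1/8281)/(-3186/91) - 9150) + 29499 = (-91*(1 - 1/753571 - 5/1183)/3186 - 9150) + 29499 = (-91/3186*750385/753571 - 9150) + 29499 = (-750385/26383266 - 9150) + 29499 = -241407634285/26383266 + 29499 = 536872329449/26383266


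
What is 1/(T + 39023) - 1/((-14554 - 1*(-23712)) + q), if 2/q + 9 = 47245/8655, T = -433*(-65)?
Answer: -177802381/1885240459552 ≈ -9.4313e-5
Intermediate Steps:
T = 28145
q = -1731/3065 (q = 2/(-9 + 47245/8655) = 2/(-9 + 47245*(1/8655)) = 2/(-9 + 9449/1731) = 2/(-6130/1731) = 2*(-1731/6130) = -1731/3065 ≈ -0.56476)
1/(T + 39023) - 1/((-14554 - 1*(-23712)) + q) = 1/(28145 + 39023) - 1/((-14554 - 1*(-23712)) - 1731/3065) = 1/67168 - 1/((-14554 + 23712) - 1731/3065) = 1/67168 - 1/(9158 - 1731/3065) = 1/67168 - 1/28067539/3065 = 1/67168 - 1*3065/28067539 = 1/67168 - 3065/28067539 = -177802381/1885240459552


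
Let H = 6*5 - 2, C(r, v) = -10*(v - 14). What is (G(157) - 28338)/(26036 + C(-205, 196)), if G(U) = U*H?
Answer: -11971/12108 ≈ -0.98869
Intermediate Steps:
C(r, v) = 140 - 10*v (C(r, v) = -10*(-14 + v) = 140 - 10*v)
H = 28 (H = 30 - 2 = 28)
G(U) = 28*U (G(U) = U*28 = 28*U)
(G(157) - 28338)/(26036 + C(-205, 196)) = (28*157 - 28338)/(26036 + (140 - 10*196)) = (4396 - 28338)/(26036 + (140 - 1960)) = -23942/(26036 - 1820) = -23942/24216 = -23942*1/24216 = -11971/12108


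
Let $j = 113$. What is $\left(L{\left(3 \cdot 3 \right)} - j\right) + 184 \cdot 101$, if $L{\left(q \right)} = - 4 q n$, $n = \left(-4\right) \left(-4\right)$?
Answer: $17895$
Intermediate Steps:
$n = 16$
$L{\left(q \right)} = - 64 q$ ($L{\left(q \right)} = - 4 q 16 = - 64 q$)
$\left(L{\left(3 \cdot 3 \right)} - j\right) + 184 \cdot 101 = \left(- 64 \cdot 3 \cdot 3 - 113\right) + 184 \cdot 101 = \left(\left(-64\right) 9 - 113\right) + 18584 = \left(-576 - 113\right) + 18584 = -689 + 18584 = 17895$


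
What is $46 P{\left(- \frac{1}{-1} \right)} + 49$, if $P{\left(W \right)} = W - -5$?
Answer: $325$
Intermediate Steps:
$P{\left(W \right)} = 5 + W$ ($P{\left(W \right)} = W + 5 = 5 + W$)
$46 P{\left(- \frac{1}{-1} \right)} + 49 = 46 \left(5 - \frac{1}{-1}\right) + 49 = 46 \left(5 - -1\right) + 49 = 46 \left(5 + 1\right) + 49 = 46 \cdot 6 + 49 = 276 + 49 = 325$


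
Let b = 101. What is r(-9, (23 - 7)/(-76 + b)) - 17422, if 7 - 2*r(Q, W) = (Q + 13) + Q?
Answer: -17416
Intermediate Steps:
r(Q, W) = -3 - Q (r(Q, W) = 7/2 - ((Q + 13) + Q)/2 = 7/2 - ((13 + Q) + Q)/2 = 7/2 - (13 + 2*Q)/2 = 7/2 + (-13/2 - Q) = -3 - Q)
r(-9, (23 - 7)/(-76 + b)) - 17422 = (-3 - 1*(-9)) - 17422 = (-3 + 9) - 17422 = 6 - 17422 = -17416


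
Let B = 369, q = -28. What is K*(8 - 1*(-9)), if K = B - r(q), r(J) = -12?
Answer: 6477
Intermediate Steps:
K = 381 (K = 369 - 1*(-12) = 369 + 12 = 381)
K*(8 - 1*(-9)) = 381*(8 - 1*(-9)) = 381*(8 + 9) = 381*17 = 6477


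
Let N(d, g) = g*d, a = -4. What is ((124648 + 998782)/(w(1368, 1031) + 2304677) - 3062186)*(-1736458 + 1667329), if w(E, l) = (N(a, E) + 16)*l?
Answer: 702894283369573716/3320459 ≈ 2.1169e+11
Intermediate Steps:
N(d, g) = d*g
w(E, l) = l*(16 - 4*E) (w(E, l) = (-4*E + 16)*l = (16 - 4*E)*l = l*(16 - 4*E))
((124648 + 998782)/(w(1368, 1031) + 2304677) - 3062186)*(-1736458 + 1667329) = ((124648 + 998782)/(4*1031*(4 - 1*1368) + 2304677) - 3062186)*(-1736458 + 1667329) = (1123430/(4*1031*(4 - 1368) + 2304677) - 3062186)*(-69129) = (1123430/(4*1031*(-1364) + 2304677) - 3062186)*(-69129) = (1123430/(-5625136 + 2304677) - 3062186)*(-69129) = (1123430/(-3320459) - 3062186)*(-69129) = (1123430*(-1/3320459) - 3062186)*(-69129) = (-1123430/3320459 - 3062186)*(-69129) = -10167864186804/3320459*(-69129) = 702894283369573716/3320459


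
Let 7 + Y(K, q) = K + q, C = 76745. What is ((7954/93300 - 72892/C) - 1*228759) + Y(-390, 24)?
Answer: -164066199761587/716030850 ≈ -2.2913e+5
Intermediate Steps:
Y(K, q) = -7 + K + q (Y(K, q) = -7 + (K + q) = -7 + K + q)
((7954/93300 - 72892/C) - 1*228759) + Y(-390, 24) = ((7954/93300 - 72892/76745) - 1*228759) + (-7 - 390 + 24) = ((7954*(1/93300) - 72892*1/76745) - 228759) - 373 = ((3977/46650 - 72892/76745) - 228759) - 373 = (-619039387/716030850 - 228759) - 373 = -163799120254537/716030850 - 373 = -164066199761587/716030850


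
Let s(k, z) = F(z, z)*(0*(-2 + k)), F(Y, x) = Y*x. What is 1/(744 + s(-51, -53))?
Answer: 1/744 ≈ 0.0013441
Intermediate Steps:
s(k, z) = 0 (s(k, z) = (z*z)*(0*(-2 + k)) = z**2*0 = 0)
1/(744 + s(-51, -53)) = 1/(744 + 0) = 1/744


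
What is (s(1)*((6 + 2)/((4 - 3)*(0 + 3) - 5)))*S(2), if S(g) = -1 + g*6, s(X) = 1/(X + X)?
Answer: -22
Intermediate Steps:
s(X) = 1/(2*X)
S(g) = -1 + 6*g
(s(1)*((6 + 2)/((4 - 3)*(0 + 3) - 5)))*S(2) = (((1/2)/1)*((6 + 2)/((4 - 3)*(0 + 3) - 5)))*(-1 + 6*2) = (((1/2)*1)*(8/(1*3 - 5)))*(-1 + 12) = ((8/(3 - 5))/2)*11 = ((8/(-2))/2)*11 = ((8*(-1/2))/2)*11 = ((1/2)*(-4))*11 = -2*11 = -22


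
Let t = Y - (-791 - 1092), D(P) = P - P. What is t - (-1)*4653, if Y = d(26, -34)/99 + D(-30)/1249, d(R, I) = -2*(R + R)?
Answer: 646960/99 ≈ 6535.0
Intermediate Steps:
D(P) = 0
d(R, I) = -4*R
Y = -104/99 (Y = -4*26/99 + 0/1249 = -104*1/99 + 0*(1/1249) = -104/99 + 0 = -104/99 ≈ -1.0505)
t = 186313/99 (t = -104/99 - (-791 - 1092) = -104/99 - 1*(-1883) = -104/99 + 1883 = 186313/99 ≈ 1881.9)
t - (-1)*4653 = 186313/99 - (-1)*4653 = 186313/99 - 1*(-4653) = 186313/99 + 4653 = 646960/99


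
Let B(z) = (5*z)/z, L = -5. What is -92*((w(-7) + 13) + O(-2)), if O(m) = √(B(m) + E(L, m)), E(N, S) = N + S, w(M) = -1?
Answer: -1104 - 92*I*√2 ≈ -1104.0 - 130.11*I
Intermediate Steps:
B(z) = 5
O(m) = √m (O(m) = √(5 + (-5 + m)) = √m)
-92*((w(-7) + 13) + O(-2)) = -92*((-1 + 13) + √(-2)) = -92*(12 + I*√2) = -1104 - 92*I*√2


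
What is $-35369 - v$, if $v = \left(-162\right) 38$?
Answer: $-29213$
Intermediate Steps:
$v = -6156$
$-35369 - v = -35369 - -6156 = -35369 + 6156 = -29213$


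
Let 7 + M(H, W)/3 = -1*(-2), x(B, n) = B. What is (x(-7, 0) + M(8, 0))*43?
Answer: -946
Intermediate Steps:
M(H, W) = -15 (M(H, W) = -21 + 3*(-1*(-2)) = -21 + 3*2 = -21 + 6 = -15)
(x(-7, 0) + M(8, 0))*43 = (-7 - 15)*43 = -22*43 = -946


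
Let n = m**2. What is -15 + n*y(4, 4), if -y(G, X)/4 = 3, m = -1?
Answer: -27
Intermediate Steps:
y(G, X) = -12 (y(G, X) = -4*3 = -12)
n = 1 (n = (-1)**2 = 1)
-15 + n*y(4, 4) = -15 + 1*(-12) = -15 - 12 = -27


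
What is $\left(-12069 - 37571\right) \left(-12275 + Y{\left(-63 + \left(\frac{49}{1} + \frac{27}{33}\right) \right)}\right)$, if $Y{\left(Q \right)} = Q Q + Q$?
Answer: $\frac{72764545800}{121} \approx 6.0136 \cdot 10^{8}$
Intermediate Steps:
$Y{\left(Q \right)} = Q + Q^{2}$ ($Y{\left(Q \right)} = Q^{2} + Q = Q + Q^{2}$)
$\left(-12069 - 37571\right) \left(-12275 + Y{\left(-63 + \left(\frac{49}{1} + \frac{27}{33}\right) \right)}\right) = \left(-12069 - 37571\right) \left(-12275 + \left(-63 + \left(\frac{49}{1} + \frac{27}{33}\right)\right) \left(1 + \left(-63 + \left(\frac{49}{1} + \frac{27}{33}\right)\right)\right)\right) = - 49640 \left(-12275 + \left(-63 + \left(49 \cdot 1 + 27 \cdot \frac{1}{33}\right)\right) \left(1 + \left(-63 + \left(49 \cdot 1 + 27 \cdot \frac{1}{33}\right)\right)\right)\right) = - 49640 \left(-12275 + \left(-63 + \left(49 + \frac{9}{11}\right)\right) \left(1 + \left(-63 + \left(49 + \frac{9}{11}\right)\right)\right)\right) = - 49640 \left(-12275 + \left(-63 + \frac{548}{11}\right) \left(1 + \left(-63 + \frac{548}{11}\right)\right)\right) = - 49640 \left(-12275 - \frac{145 \left(1 - \frac{145}{11}\right)}{11}\right) = - 49640 \left(-12275 - - \frac{19430}{121}\right) = - 49640 \left(-12275 + \frac{19430}{121}\right) = \left(-49640\right) \left(- \frac{1465845}{121}\right) = \frac{72764545800}{121}$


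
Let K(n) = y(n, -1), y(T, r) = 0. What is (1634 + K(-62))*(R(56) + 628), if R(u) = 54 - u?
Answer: 1022884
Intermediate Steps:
K(n) = 0
(1634 + K(-62))*(R(56) + 628) = (1634 + 0)*((54 - 1*56) + 628) = 1634*((54 - 56) + 628) = 1634*(-2 + 628) = 1634*626 = 1022884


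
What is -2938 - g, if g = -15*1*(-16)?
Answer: -3178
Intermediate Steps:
g = 240 (g = -15*(-16) = 240)
-2938 - g = -2938 - 1*240 = -2938 - 240 = -3178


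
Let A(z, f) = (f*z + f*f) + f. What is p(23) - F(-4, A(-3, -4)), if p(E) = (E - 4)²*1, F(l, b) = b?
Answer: 337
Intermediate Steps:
A(z, f) = f + f² + f*z (A(z, f) = (f*z + f²) + f = (f² + f*z) + f = f + f² + f*z)
p(E) = (-4 + E)² (p(E) = (-4 + E)²*1 = (-4 + E)²)
p(23) - F(-4, A(-3, -4)) = (-4 + 23)² - (-4)*(1 - 4 - 3) = 19² - (-4)*(-6) = 361 - 1*24 = 361 - 24 = 337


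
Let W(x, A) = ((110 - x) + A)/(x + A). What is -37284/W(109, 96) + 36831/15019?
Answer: -114789948573/1456843 ≈ -78794.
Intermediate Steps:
W(x, A) = (110 + A - x)/(A + x)
-37284/W(109, 96) + 36831/15019 = -37284*(96 + 109)/(110 + 96 - 1*109) + 36831/15019 = -37284*205/(110 + 96 - 109) + 36831*(1/15019) = -37284/((1/205)*97) + 36831/15019 = -37284/97/205 + 36831/15019 = -37284*205/97 + 36831/15019 = -7643220/97 + 36831/15019 = -114789948573/1456843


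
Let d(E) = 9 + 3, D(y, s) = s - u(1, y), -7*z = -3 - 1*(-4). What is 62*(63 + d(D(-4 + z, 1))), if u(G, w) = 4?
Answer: 4650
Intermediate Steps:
z = -1/7 (z = -(-3 - 1*(-4))/7 = -(-3 + 4)/7 = -1/7*1 = -1/7 ≈ -0.14286)
D(y, s) = -4 + s (D(y, s) = s - 1*4 = s - 4 = -4 + s)
d(E) = 12
62*(63 + d(D(-4 + z, 1))) = 62*(63 + 12) = 62*75 = 4650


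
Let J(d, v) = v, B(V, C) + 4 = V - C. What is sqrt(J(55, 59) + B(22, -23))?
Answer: 10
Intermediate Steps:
B(V, C) = -4 + V - C (B(V, C) = -4 + (V - C) = -4 + V - C)
sqrt(J(55, 59) + B(22, -23)) = sqrt(59 + (-4 + 22 - 1*(-23))) = sqrt(59 + (-4 + 22 + 23)) = sqrt(59 + 41) = sqrt(100) = 10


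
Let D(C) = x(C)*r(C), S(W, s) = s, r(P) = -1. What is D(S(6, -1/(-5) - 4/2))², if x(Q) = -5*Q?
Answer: 81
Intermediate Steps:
D(C) = 5*C (D(C) = -5*C*(-1) = 5*C)
D(S(6, -1/(-5) - 4/2))² = (5*(-1/(-5) - 4/2))² = (5*(-1*(-⅕) - 4*½))² = (5*(⅕ - 2))² = (5*(-9/5))² = (-9)² = 81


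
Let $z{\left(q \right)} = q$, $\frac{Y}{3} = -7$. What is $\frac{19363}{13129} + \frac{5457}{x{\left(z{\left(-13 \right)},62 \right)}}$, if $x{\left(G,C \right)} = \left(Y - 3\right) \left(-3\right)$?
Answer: $\frac{24346363}{315096} \approx 77.266$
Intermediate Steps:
$Y = -21$ ($Y = 3 \left(-7\right) = -21$)
$x{\left(G,C \right)} = 72$ ($x{\left(G,C \right)} = \left(-21 - 3\right) \left(-3\right) = \left(-24\right) \left(-3\right) = 72$)
$\frac{19363}{13129} + \frac{5457}{x{\left(z{\left(-13 \right)},62 \right)}} = \frac{19363}{13129} + \frac{5457}{72} = 19363 \cdot \frac{1}{13129} + 5457 \cdot \frac{1}{72} = \frac{19363}{13129} + \frac{1819}{24} = \frac{24346363}{315096}$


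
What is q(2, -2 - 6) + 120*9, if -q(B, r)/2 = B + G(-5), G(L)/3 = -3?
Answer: 1094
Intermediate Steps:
G(L) = -9 (G(L) = 3*(-3) = -9)
q(B, r) = 18 - 2*B (q(B, r) = -2*(B - 9) = -2*(-9 + B) = 18 - 2*B)
q(2, -2 - 6) + 120*9 = (18 - 2*2) + 120*9 = (18 - 4) + 1080 = 14 + 1080 = 1094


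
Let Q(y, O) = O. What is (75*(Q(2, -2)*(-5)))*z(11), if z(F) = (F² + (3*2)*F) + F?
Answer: 148500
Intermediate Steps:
z(F) = F² + 7*F (z(F) = (F² + 6*F) + F = F² + 7*F)
(75*(Q(2, -2)*(-5)))*z(11) = (75*(-2*(-5)))*(11*(7 + 11)) = (75*10)*(11*18) = 750*198 = 148500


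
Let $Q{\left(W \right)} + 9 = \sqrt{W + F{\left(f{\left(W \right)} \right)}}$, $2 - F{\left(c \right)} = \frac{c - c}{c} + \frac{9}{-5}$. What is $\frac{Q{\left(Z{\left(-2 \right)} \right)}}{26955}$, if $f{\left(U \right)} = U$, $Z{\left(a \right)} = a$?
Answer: $- \frac{1}{2995} + \frac{\sqrt{5}}{44925} \approx -0.00028412$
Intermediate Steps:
$F{\left(c \right)} = \frac{19}{5}$ ($F{\left(c \right)} = 2 - \left(\frac{c - c}{c} + \frac{9}{-5}\right) = 2 - \left(\frac{0}{c} + 9 \left(- \frac{1}{5}\right)\right) = 2 - \left(0 - \frac{9}{5}\right) = 2 - - \frac{9}{5} = 2 + \frac{9}{5} = \frac{19}{5}$)
$Q{\left(W \right)} = -9 + \sqrt{\frac{19}{5} + W}$ ($Q{\left(W \right)} = -9 + \sqrt{W + \frac{19}{5}} = -9 + \sqrt{\frac{19}{5} + W}$)
$\frac{Q{\left(Z{\left(-2 \right)} \right)}}{26955} = \frac{-9 + \frac{\sqrt{95 + 25 \left(-2\right)}}{5}}{26955} = \left(-9 + \frac{\sqrt{95 - 50}}{5}\right) \frac{1}{26955} = \left(-9 + \frac{\sqrt{45}}{5}\right) \frac{1}{26955} = \left(-9 + \frac{3 \sqrt{5}}{5}\right) \frac{1}{26955} = - \frac{1}{2995} + \frac{\sqrt{5}}{44925}$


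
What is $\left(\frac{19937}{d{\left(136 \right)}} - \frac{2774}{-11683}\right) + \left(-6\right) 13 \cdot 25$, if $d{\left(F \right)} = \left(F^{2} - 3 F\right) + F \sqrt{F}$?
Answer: $- \frac{54347413571665}{27889751064} - \frac{19937 \sqrt{34}}{1193604} \approx -1948.8$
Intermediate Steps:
$d{\left(F \right)} = F^{2} + F^{\frac{3}{2}} - 3 F$ ($d{\left(F \right)} = \left(F^{2} - 3 F\right) + F^{\frac{3}{2}} = F^{2} + F^{\frac{3}{2}} - 3 F$)
$\left(\frac{19937}{d{\left(136 \right)}} - \frac{2774}{-11683}\right) + \left(-6\right) 13 \cdot 25 = \left(\frac{19937}{136^{2} + 136^{\frac{3}{2}} - 408} - \frac{2774}{-11683}\right) + \left(-6\right) 13 \cdot 25 = \left(\frac{19937}{18496 + 272 \sqrt{34} - 408} - - \frac{2774}{11683}\right) - 1950 = \left(\frac{19937}{18088 + 272 \sqrt{34}} + \frac{2774}{11683}\right) - 1950 = \left(\frac{2774}{11683} + \frac{19937}{18088 + 272 \sqrt{34}}\right) - 1950 = - \frac{22779076}{11683} + \frac{19937}{18088 + 272 \sqrt{34}}$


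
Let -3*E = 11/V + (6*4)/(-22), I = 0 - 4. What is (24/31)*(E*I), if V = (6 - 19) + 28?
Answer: -1888/5115 ≈ -0.36911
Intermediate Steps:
V = 15 (V = -13 + 28 = 15)
I = -4
E = 59/495 (E = -(11/15 + (6*4)/(-22))/3 = -(11*(1/15) + 24*(-1/22))/3 = -(11/15 - 12/11)/3 = -⅓*(-59/165) = 59/495 ≈ 0.11919)
(24/31)*(E*I) = (24/31)*((59/495)*(-4)) = (24*(1/31))*(-236/495) = (24/31)*(-236/495) = -1888/5115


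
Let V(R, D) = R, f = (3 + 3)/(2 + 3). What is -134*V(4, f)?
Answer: -536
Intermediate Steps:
f = 6/5 ≈ 1.2000
-134*V(4, f) = -134*4 = -536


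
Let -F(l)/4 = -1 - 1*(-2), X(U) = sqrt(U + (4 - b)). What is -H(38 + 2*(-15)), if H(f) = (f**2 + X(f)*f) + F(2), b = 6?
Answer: -60 - 8*sqrt(6) ≈ -79.596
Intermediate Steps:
X(U) = sqrt(-2 + U) (X(U) = sqrt(U + (4 - 1*6)) = sqrt(U + (4 - 6)) = sqrt(U - 2) = sqrt(-2 + U))
F(l) = -4 (F(l) = -4*(-1 - 1*(-2)) = -4*(-1 + 2) = -4*1 = -4)
H(f) = -4 + f**2 + f*sqrt(-2 + f) (H(f) = (f**2 + sqrt(-2 + f)*f) - 4 = (f**2 + f*sqrt(-2 + f)) - 4 = -4 + f**2 + f*sqrt(-2 + f))
-H(38 + 2*(-15)) = -(-4 + (38 + 2*(-15))**2 + (38 + 2*(-15))*sqrt(-2 + (38 + 2*(-15)))) = -(-4 + (38 - 30)**2 + (38 - 30)*sqrt(-2 + (38 - 30))) = -(-4 + 8**2 + 8*sqrt(-2 + 8)) = -(-4 + 64 + 8*sqrt(6)) = -(60 + 8*sqrt(6)) = -60 - 8*sqrt(6)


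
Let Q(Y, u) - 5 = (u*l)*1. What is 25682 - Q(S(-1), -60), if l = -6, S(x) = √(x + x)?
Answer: 25317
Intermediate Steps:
S(x) = √2*√x (S(x) = √(2*x) = √2*√x)
Q(Y, u) = 5 - 6*u (Q(Y, u) = 5 + (u*(-6))*1 = 5 - 6*u*1 = 5 - 6*u)
25682 - Q(S(-1), -60) = 25682 - (5 - 6*(-60)) = 25682 - (5 + 360) = 25682 - 1*365 = 25682 - 365 = 25317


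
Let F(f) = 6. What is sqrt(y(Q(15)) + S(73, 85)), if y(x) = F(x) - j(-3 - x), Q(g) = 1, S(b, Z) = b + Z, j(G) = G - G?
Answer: 2*sqrt(41) ≈ 12.806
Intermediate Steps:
j(G) = 0
S(b, Z) = Z + b
y(x) = 6 (y(x) = 6 - 1*0 = 6 + 0 = 6)
sqrt(y(Q(15)) + S(73, 85)) = sqrt(6 + (85 + 73)) = sqrt(6 + 158) = sqrt(164) = 2*sqrt(41)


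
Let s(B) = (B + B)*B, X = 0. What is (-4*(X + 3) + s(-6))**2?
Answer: 3600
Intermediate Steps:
s(B) = 2*B**2 (s(B) = (2*B)*B = 2*B**2)
(-4*(X + 3) + s(-6))**2 = (-4*(0 + 3) + 2*(-6)**2)**2 = (-4*3 + 2*36)**2 = (-12 + 72)**2 = 60**2 = 3600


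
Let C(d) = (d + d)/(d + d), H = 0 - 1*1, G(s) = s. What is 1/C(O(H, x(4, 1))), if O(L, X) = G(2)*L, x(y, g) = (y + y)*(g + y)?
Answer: 1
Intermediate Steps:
x(y, g) = 2*y*(g + y) (x(y, g) = (2*y)*(g + y) = 2*y*(g + y))
H = -1 (H = 0 - 1 = -1)
O(L, X) = 2*L
C(d) = 1 (C(d) = (2*d)/((2*d)) = (2*d)*(1/(2*d)) = 1)
1/C(O(H, x(4, 1))) = 1/1 = 1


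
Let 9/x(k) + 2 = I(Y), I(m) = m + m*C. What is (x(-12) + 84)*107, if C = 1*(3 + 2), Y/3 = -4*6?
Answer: 3899829/434 ≈ 8985.8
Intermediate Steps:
Y = -72 (Y = 3*(-4*6) = 3*(-24) = -72)
C = 5 (C = 1*5 = 5)
I(m) = 6*m (I(m) = m + m*5 = m + 5*m = 6*m)
x(k) = -9/434 (x(k) = 9/(-2 + 6*(-72)) = 9/(-2 - 432) = 9/(-434) = 9*(-1/434) = -9/434)
(x(-12) + 84)*107 = (-9/434 + 84)*107 = (36447/434)*107 = 3899829/434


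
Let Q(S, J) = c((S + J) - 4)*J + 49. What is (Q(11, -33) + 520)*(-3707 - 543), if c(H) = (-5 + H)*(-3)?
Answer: 10625000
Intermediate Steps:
c(H) = 15 - 3*H
Q(S, J) = 49 + J*(27 - 3*J - 3*S) (Q(S, J) = (15 - 3*((S + J) - 4))*J + 49 = (15 - 3*((J + S) - 4))*J + 49 = (15 - 3*(-4 + J + S))*J + 49 = (15 + (12 - 3*J - 3*S))*J + 49 = (27 - 3*J - 3*S)*J + 49 = J*(27 - 3*J - 3*S) + 49 = 49 + J*(27 - 3*J - 3*S))
(Q(11, -33) + 520)*(-3707 - 543) = ((49 - 3*(-33)*(-9 - 33 + 11)) + 520)*(-3707 - 543) = ((49 - 3*(-33)*(-31)) + 520)*(-4250) = ((49 - 3069) + 520)*(-4250) = (-3020 + 520)*(-4250) = -2500*(-4250) = 10625000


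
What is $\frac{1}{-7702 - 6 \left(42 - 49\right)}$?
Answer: $- \frac{1}{7660} \approx -0.00013055$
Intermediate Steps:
$\frac{1}{-7702 - 6 \left(42 - 49\right)} = \frac{1}{-7702 - -42} = \frac{1}{-7702 + 42} = \frac{1}{-7660} = - \frac{1}{7660}$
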